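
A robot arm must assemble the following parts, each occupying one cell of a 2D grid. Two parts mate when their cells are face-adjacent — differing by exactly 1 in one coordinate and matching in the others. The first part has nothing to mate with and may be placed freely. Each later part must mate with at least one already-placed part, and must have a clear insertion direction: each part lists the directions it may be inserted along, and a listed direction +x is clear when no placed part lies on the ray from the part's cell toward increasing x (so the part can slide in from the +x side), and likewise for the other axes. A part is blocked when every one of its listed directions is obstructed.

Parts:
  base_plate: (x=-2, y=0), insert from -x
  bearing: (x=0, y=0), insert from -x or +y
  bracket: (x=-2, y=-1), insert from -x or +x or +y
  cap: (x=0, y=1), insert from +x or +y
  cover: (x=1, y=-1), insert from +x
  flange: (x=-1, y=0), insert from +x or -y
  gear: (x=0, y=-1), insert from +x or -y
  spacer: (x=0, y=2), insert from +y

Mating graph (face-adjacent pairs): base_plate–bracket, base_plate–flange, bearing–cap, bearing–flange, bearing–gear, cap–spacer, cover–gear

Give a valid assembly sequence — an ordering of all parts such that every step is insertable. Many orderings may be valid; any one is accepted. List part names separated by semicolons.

cap; spacer; bearing; gear; cover; flange; base_plate; bracket

1. cap@(0, 1) [+x clear] — {cap}
2. spacer@(0, 2) [+y clear] — {cap, spacer}
3. bearing@(0, 0) [-x clear] — {bearing, cap, spacer}
4. gear@(0, -1) [+x clear] — {bearing, cap, gear, spacer}
5. cover@(1, -1) [+x clear] — {bearing, cap, cover, gear, spacer}
6. flange@(-1, 0) [-y clear] — {bearing, cap, cover, flange, gear, spacer}
7. base_plate@(-2, 0) [-x clear] — {base_plate, bearing, cap, cover, flange, gear, spacer}
8. bracket@(-2, -1) [-x clear] — {base_plate, bearing, bracket, cap, cover, flange, gear, spacer}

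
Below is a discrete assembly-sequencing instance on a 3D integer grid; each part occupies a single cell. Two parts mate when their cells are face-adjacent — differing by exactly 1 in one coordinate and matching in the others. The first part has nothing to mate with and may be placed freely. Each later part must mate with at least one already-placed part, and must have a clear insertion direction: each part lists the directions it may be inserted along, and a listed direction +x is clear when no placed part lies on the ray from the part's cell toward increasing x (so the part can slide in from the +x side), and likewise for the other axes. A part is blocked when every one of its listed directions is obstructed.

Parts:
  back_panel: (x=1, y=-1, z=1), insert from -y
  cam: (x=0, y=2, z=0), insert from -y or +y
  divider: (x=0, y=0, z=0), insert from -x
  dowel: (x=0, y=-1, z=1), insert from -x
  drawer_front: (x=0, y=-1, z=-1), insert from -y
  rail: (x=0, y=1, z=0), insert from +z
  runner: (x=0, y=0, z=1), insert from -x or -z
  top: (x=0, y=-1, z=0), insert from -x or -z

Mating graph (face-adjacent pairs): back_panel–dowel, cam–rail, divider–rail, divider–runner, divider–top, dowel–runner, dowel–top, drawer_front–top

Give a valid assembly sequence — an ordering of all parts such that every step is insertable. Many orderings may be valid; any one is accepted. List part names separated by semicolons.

back_panel; dowel; runner; top; drawer_front; divider; rail; cam

1. back_panel@(1, -1, 1) [-y clear] — {back_panel}
2. dowel@(0, -1, 1) [-x clear] — {back_panel, dowel}
3. runner@(0, 0, 1) [-x clear] — {back_panel, dowel, runner}
4. top@(0, -1, 0) [-x clear] — {back_panel, dowel, runner, top}
5. drawer_front@(0, -1, -1) [-y clear] — {back_panel, dowel, drawer_front, runner, top}
6. divider@(0, 0, 0) [-x clear] — {back_panel, divider, dowel, drawer_front, runner, top}
7. rail@(0, 1, 0) [+z clear] — {back_panel, divider, dowel, drawer_front, rail, runner, top}
8. cam@(0, 2, 0) [+y clear] — {back_panel, cam, divider, dowel, drawer_front, rail, runner, top}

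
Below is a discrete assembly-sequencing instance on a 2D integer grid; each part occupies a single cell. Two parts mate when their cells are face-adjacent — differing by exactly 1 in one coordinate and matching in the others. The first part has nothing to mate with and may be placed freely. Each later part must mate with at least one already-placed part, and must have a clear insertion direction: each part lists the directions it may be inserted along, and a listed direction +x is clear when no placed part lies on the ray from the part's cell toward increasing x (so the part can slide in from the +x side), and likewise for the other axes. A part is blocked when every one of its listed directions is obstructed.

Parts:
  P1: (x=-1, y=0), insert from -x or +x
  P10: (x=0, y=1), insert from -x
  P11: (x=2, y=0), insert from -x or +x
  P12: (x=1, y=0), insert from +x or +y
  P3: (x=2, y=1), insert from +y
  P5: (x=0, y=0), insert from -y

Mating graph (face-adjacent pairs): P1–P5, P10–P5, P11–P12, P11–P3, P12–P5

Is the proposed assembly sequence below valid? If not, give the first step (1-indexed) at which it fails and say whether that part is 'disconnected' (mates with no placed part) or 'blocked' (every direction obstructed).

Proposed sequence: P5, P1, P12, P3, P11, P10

1. P5@(0, 0) [-y clear] — {P5}
2. P1@(-1, 0) [-x clear] — {P1, P5}
3. P12@(1, 0) [+x clear] — {P1, P12, P5}
4. P3@(2, 1) — no placed neighbour ⇒ disconnected

Invalid at step 4 (disconnected)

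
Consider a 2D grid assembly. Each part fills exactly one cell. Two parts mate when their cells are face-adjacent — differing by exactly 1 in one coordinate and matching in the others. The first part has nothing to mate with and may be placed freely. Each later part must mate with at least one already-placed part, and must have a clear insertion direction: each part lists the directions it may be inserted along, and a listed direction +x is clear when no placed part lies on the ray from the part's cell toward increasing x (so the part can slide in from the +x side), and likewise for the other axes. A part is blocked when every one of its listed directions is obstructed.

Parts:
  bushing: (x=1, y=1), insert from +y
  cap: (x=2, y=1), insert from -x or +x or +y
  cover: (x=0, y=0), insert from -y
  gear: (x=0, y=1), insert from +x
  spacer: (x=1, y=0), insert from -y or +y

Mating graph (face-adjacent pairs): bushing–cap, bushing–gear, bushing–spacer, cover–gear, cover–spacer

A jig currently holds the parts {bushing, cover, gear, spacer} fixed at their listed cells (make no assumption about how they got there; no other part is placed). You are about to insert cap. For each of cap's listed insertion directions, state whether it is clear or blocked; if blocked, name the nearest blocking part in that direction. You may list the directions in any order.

-x: nearest on ray is bushing@(1, 1) ⇒ blocked
+x: ray from cap(2, 1) has no placed part ⇒ clear
+y: ray from cap(2, 1) has no placed part ⇒ clear

+x: clear; +y: clear; -x: blocked by bushing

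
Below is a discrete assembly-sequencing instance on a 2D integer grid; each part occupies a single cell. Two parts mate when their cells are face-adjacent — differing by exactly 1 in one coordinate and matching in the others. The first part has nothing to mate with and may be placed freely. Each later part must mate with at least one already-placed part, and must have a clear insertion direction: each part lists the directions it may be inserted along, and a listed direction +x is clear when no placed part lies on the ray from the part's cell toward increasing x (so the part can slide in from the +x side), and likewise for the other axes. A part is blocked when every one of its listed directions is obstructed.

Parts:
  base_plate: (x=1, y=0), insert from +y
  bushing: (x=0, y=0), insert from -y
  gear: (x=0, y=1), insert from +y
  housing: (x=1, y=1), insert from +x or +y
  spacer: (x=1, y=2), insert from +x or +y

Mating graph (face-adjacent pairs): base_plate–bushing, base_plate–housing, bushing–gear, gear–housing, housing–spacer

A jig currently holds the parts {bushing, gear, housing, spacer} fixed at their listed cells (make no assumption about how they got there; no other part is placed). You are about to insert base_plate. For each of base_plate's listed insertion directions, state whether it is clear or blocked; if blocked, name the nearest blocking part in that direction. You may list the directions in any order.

+y: nearest on ray is housing@(1, 1) ⇒ blocked

+y: blocked by housing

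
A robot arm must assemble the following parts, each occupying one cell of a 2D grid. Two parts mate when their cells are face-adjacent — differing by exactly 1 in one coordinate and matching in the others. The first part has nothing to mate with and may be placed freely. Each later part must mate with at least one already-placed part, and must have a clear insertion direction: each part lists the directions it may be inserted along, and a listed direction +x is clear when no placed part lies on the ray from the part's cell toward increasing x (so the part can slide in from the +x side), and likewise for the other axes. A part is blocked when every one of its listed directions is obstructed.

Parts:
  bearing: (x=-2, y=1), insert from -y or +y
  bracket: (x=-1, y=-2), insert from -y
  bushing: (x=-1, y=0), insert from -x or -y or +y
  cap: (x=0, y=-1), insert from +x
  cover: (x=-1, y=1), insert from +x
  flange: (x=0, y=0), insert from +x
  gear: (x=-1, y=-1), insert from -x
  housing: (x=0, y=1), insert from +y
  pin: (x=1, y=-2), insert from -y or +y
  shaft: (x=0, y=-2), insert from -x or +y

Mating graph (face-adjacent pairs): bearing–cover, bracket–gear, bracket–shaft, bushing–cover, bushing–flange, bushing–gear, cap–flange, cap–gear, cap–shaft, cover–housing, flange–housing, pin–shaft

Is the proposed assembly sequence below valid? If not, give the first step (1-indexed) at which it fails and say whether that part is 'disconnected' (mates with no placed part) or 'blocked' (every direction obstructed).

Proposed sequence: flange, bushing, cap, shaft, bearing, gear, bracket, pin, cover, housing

1. flange@(0, 0) [+x clear] — {flange}
2. bushing@(-1, 0) [-x clear] — {bushing, flange}
3. cap@(0, -1) [+x clear] — {bushing, cap, flange}
4. shaft@(0, -2) [-x clear] — {bushing, cap, flange, shaft}
5. bearing@(-2, 1) — no placed neighbour ⇒ disconnected

Invalid at step 5 (disconnected)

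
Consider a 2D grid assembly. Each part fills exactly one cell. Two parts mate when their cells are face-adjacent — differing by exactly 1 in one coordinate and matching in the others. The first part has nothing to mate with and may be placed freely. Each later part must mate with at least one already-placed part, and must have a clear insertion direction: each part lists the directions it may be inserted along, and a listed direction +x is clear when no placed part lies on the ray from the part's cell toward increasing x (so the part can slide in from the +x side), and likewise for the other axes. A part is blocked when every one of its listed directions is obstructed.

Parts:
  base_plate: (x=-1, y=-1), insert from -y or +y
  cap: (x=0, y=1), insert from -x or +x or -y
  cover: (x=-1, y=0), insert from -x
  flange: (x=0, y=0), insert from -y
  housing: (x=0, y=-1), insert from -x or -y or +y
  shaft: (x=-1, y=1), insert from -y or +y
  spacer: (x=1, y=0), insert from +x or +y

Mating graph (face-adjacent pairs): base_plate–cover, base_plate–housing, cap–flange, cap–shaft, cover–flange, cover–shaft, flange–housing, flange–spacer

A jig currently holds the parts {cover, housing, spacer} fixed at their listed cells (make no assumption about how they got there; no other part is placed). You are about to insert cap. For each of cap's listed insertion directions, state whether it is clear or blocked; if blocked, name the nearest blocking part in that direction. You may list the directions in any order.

-x: ray from cap(0, 1) has no placed part ⇒ clear
+x: ray from cap(0, 1) has no placed part ⇒ clear
-y: nearest on ray is housing@(0, -1) ⇒ blocked

+x: clear; -x: clear; -y: blocked by housing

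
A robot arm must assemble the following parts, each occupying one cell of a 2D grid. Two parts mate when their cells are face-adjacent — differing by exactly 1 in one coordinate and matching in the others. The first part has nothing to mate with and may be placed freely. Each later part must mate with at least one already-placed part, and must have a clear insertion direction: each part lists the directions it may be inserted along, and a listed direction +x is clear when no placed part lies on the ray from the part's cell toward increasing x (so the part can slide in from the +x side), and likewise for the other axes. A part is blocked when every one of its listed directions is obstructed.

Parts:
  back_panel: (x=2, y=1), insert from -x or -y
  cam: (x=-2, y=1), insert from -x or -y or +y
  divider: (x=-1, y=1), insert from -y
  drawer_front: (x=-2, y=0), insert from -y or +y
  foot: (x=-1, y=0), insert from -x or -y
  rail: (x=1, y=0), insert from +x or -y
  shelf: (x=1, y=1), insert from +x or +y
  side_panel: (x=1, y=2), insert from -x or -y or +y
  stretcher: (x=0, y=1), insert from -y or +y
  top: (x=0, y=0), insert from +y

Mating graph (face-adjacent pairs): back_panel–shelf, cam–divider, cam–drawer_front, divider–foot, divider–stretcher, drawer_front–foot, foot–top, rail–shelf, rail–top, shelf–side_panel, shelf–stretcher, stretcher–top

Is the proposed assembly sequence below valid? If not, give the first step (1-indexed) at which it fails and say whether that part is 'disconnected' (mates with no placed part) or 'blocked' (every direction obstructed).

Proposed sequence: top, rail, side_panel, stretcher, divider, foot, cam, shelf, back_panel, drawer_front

1. top@(0, 0) [+y clear] — {top}
2. rail@(1, 0) [+x clear] — {rail, top}
3. side_panel@(1, 2) — no placed neighbour ⇒ disconnected

Invalid at step 3 (disconnected)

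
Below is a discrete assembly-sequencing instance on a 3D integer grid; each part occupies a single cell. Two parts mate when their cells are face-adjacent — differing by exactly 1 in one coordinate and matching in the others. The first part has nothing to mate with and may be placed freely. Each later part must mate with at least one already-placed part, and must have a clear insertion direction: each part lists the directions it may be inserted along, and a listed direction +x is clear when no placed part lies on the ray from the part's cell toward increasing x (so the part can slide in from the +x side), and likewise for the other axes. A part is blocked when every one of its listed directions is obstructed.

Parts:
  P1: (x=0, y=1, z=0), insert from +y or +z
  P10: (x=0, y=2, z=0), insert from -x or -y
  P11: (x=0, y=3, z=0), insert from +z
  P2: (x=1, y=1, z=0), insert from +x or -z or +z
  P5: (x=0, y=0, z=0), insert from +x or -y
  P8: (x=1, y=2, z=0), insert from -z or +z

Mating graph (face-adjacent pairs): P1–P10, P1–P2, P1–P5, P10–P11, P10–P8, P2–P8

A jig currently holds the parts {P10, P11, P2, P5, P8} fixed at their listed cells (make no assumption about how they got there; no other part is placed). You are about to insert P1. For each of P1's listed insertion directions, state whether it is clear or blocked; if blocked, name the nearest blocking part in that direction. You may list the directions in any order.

+y: blocked by P10; +z: clear

+y: nearest on ray is P10@(0, 2, 0) ⇒ blocked
+z: ray from P1(0, 1, 0) has no placed part ⇒ clear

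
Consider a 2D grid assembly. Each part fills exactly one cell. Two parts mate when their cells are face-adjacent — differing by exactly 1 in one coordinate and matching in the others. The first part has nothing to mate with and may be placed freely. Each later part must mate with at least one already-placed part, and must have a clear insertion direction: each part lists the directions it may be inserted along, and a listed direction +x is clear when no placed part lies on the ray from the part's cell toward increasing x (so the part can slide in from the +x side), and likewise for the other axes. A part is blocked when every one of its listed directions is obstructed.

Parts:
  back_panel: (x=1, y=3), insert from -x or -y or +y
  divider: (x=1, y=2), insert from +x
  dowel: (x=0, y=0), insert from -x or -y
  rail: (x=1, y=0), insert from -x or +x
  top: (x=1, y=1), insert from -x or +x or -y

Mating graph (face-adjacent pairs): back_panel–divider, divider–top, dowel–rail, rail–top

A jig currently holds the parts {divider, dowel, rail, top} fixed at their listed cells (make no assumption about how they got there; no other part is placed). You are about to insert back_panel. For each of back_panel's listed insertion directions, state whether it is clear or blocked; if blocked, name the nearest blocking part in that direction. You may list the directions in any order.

+y: clear; -x: clear; -y: blocked by divider

-x: ray from back_panel(1, 3) has no placed part ⇒ clear
-y: nearest on ray is divider@(1, 2) ⇒ blocked
+y: ray from back_panel(1, 3) has no placed part ⇒ clear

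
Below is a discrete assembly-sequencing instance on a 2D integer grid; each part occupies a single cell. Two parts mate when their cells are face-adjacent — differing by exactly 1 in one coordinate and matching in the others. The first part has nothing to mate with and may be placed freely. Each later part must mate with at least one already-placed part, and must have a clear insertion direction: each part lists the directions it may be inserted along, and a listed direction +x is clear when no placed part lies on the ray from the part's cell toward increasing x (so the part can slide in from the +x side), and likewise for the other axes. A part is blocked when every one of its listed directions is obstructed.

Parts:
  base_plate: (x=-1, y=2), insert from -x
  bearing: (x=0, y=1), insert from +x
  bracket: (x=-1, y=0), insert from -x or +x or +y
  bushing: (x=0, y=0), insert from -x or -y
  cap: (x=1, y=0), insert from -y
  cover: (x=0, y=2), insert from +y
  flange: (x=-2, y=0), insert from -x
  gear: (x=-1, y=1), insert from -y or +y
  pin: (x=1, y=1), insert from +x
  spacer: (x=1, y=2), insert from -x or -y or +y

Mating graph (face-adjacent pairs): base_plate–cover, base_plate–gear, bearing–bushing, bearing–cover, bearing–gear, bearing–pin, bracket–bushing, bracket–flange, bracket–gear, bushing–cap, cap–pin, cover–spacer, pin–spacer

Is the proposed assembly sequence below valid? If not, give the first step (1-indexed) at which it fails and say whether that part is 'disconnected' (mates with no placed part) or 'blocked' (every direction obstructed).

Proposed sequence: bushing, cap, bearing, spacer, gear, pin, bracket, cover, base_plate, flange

1. bushing@(0, 0) [-x clear] — {bushing}
2. cap@(1, 0) [-y clear] — {bushing, cap}
3. bearing@(0, 1) [+x clear] — {bearing, bushing, cap}
4. spacer@(1, 2) — no placed neighbour ⇒ disconnected

Invalid at step 4 (disconnected)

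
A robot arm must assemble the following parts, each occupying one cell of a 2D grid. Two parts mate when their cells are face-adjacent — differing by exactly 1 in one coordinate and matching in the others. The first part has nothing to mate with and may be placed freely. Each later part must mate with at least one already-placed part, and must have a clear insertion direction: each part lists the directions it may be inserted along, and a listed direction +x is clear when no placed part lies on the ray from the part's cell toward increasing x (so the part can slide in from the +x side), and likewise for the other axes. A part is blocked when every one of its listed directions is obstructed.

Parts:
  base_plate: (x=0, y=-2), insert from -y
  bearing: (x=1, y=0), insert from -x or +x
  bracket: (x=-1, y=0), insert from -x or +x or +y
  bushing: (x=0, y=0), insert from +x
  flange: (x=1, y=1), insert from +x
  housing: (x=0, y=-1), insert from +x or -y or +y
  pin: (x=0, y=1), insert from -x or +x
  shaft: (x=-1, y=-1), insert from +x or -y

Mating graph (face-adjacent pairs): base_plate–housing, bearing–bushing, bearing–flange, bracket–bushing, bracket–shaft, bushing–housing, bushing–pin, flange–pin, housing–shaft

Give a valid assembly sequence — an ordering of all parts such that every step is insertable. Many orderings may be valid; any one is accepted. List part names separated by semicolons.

bushing; bracket; shaft; bearing; pin; flange; housing; base_plate

1. bushing@(0, 0) [+x clear] — {bushing}
2. bracket@(-1, 0) [-x clear] — {bracket, bushing}
3. shaft@(-1, -1) [+x clear] — {bracket, bushing, shaft}
4. bearing@(1, 0) [+x clear] — {bearing, bracket, bushing, shaft}
5. pin@(0, 1) [-x clear] — {bearing, bracket, bushing, pin, shaft}
6. flange@(1, 1) [+x clear] — {bearing, bracket, bushing, flange, pin, shaft}
7. housing@(0, -1) [+x clear] — {bearing, bracket, bushing, flange, housing, pin, shaft}
8. base_plate@(0, -2) [-y clear] — {base_plate, bearing, bracket, bushing, flange, housing, pin, shaft}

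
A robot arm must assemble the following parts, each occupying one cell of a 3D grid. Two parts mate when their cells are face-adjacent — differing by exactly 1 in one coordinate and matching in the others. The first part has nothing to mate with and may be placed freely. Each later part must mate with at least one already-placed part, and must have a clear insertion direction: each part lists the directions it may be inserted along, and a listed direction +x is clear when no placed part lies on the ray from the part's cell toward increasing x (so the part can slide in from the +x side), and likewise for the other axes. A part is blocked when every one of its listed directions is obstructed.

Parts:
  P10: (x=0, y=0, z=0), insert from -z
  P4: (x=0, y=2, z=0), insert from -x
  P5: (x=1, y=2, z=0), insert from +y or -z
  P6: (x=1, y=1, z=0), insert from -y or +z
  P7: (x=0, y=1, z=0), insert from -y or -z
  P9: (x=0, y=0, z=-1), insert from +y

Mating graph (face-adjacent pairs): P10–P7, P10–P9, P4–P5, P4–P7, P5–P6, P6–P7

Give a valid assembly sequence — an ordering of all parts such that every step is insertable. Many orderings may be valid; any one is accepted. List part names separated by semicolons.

1. P6@(1, 1, 0) [-y clear] — {P6}
2. P7@(0, 1, 0) [-y clear] — {P6, P7}
3. P10@(0, 0, 0) [-z clear] — {P10, P6, P7}
4. P5@(1, 2, 0) [+y clear] — {P10, P5, P6, P7}
5. P9@(0, 0, -1) [+y clear] — {P10, P5, P6, P7, P9}
6. P4@(0, 2, 0) [-x clear] — {P10, P4, P5, P6, P7, P9}

P6; P7; P10; P5; P9; P4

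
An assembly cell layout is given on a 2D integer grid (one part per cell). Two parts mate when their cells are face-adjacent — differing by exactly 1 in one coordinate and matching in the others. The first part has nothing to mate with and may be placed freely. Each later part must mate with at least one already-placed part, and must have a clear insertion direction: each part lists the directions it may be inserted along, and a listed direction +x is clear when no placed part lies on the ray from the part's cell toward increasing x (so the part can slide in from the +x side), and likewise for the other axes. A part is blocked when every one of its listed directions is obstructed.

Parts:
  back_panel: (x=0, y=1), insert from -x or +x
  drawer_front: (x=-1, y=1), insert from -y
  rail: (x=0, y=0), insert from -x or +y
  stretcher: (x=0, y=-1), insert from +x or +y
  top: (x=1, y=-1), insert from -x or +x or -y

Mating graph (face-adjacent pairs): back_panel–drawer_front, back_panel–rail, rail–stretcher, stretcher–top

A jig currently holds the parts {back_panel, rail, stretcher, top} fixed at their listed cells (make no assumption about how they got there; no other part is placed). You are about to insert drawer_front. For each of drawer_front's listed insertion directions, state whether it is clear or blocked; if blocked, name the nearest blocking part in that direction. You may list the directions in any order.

-y: clear

-y: ray from drawer_front(-1, 1) has no placed part ⇒ clear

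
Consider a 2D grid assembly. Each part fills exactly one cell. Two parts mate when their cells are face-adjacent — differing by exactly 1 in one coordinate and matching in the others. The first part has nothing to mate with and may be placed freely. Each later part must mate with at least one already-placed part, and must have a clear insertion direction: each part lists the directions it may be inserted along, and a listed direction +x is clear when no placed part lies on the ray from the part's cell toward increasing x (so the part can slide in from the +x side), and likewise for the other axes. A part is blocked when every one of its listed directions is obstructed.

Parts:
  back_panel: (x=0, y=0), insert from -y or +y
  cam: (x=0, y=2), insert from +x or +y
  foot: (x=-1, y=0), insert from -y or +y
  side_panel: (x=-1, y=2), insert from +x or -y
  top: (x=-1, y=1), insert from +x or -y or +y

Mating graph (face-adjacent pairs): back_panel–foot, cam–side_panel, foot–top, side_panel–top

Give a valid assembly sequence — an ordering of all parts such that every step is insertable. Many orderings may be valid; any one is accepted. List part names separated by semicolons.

1. back_panel@(0, 0) [-y clear] — {back_panel}
2. foot@(-1, 0) [-y clear] — {back_panel, foot}
3. top@(-1, 1) [+x clear] — {back_panel, foot, top}
4. side_panel@(-1, 2) [+x clear] — {back_panel, foot, side_panel, top}
5. cam@(0, 2) [+x clear] — {back_panel, cam, foot, side_panel, top}

back_panel; foot; top; side_panel; cam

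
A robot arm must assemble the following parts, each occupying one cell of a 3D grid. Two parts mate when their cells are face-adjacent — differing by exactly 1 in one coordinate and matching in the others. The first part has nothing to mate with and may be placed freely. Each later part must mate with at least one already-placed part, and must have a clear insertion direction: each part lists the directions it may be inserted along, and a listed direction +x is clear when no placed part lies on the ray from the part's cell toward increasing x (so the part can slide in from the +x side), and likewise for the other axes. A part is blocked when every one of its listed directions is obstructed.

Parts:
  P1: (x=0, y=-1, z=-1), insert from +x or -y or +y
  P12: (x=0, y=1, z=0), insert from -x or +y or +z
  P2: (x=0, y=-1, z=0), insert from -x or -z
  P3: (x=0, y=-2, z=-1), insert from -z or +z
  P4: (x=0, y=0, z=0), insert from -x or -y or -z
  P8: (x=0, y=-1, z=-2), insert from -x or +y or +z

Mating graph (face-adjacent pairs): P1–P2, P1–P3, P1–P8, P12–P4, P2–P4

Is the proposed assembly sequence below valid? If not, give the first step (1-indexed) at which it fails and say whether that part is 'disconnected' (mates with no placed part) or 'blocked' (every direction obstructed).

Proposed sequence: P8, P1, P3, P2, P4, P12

Valid

1. P8@(0, -1, -2) [-x clear] — {P8}
2. P1@(0, -1, -1) [+x clear] — {P1, P8}
3. P3@(0, -2, -1) [-z clear] — {P1, P3, P8}
4. P2@(0, -1, 0) [-x clear] — {P1, P2, P3, P8}
5. P4@(0, 0, 0) [-x clear] — {P1, P2, P3, P4, P8}
6. P12@(0, 1, 0) [-x clear] — {P1, P12, P2, P3, P4, P8}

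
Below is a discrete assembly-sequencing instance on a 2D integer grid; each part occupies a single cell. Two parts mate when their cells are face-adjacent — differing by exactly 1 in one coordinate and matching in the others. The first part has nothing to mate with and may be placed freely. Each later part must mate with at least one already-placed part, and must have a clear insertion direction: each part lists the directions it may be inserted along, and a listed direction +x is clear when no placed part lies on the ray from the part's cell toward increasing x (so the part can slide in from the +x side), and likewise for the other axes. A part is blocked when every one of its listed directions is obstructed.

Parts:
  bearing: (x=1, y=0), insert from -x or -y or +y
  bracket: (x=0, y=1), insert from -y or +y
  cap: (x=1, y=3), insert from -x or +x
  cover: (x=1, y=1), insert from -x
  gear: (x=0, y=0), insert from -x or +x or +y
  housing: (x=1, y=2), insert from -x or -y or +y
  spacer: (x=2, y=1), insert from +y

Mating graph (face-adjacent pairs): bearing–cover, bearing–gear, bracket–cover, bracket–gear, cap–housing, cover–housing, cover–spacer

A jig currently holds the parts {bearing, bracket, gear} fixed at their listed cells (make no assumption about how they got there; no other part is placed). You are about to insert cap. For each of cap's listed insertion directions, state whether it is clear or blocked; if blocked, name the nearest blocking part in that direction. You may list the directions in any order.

+x: clear; -x: clear

-x: ray from cap(1, 3) has no placed part ⇒ clear
+x: ray from cap(1, 3) has no placed part ⇒ clear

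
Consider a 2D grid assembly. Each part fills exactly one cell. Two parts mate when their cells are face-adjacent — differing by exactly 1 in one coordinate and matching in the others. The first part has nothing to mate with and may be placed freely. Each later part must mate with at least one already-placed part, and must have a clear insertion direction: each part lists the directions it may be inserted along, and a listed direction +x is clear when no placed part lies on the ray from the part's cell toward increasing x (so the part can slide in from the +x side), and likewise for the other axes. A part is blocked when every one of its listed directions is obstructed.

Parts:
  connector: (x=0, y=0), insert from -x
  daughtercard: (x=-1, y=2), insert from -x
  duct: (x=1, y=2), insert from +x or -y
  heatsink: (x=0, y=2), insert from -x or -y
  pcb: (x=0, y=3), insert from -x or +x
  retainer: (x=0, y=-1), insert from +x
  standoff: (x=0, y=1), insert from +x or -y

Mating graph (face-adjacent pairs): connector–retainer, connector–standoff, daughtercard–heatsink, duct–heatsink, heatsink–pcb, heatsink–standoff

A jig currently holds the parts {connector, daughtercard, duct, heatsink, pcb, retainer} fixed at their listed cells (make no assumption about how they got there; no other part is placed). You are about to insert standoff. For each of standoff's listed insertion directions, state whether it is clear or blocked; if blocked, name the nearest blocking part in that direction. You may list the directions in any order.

+x: ray from standoff(0, 1) has no placed part ⇒ clear
-y: nearest on ray is connector@(0, 0) ⇒ blocked

+x: clear; -y: blocked by connector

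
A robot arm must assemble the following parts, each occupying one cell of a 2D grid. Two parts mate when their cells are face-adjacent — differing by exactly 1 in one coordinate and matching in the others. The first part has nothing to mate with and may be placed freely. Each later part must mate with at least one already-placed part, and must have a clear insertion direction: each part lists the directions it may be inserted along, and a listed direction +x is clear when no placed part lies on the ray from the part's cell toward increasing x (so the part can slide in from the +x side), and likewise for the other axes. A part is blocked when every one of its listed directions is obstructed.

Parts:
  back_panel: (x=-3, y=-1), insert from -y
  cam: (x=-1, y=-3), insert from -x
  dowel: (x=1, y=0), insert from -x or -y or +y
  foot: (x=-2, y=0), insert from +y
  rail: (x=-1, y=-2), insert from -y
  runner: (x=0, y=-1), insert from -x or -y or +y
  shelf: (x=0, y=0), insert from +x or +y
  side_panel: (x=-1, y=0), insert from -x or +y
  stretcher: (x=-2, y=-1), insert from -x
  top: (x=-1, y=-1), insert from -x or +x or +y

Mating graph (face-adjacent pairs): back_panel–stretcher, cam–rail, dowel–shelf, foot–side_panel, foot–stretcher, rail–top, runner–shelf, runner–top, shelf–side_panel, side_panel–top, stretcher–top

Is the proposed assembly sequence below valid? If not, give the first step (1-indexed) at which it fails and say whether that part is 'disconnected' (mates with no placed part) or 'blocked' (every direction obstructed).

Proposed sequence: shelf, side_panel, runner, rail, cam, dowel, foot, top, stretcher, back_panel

1. shelf@(0, 0) [+x clear] — {shelf}
2. side_panel@(-1, 0) [-x clear] — {shelf, side_panel}
3. runner@(0, -1) [-x clear] — {runner, shelf, side_panel}
4. rail@(-1, -2) — no placed neighbour ⇒ disconnected

Invalid at step 4 (disconnected)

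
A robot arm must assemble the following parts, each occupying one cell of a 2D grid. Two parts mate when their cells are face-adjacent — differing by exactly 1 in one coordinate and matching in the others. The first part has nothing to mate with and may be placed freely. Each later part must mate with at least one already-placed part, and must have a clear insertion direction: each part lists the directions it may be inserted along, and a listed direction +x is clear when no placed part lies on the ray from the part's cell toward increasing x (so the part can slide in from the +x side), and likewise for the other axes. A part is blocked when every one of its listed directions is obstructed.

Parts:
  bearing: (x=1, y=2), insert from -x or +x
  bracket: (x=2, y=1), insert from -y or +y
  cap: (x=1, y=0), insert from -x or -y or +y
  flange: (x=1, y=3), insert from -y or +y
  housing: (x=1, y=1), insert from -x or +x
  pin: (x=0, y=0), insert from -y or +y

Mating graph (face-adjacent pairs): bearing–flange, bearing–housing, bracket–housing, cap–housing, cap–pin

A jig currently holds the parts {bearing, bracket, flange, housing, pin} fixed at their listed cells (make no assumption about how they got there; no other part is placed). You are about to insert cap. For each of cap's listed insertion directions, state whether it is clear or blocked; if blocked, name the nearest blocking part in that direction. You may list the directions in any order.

-x: nearest on ray is pin@(0, 0) ⇒ blocked
-y: ray from cap(1, 0) has no placed part ⇒ clear
+y: nearest on ray is housing@(1, 1) ⇒ blocked

+y: blocked by housing; -x: blocked by pin; -y: clear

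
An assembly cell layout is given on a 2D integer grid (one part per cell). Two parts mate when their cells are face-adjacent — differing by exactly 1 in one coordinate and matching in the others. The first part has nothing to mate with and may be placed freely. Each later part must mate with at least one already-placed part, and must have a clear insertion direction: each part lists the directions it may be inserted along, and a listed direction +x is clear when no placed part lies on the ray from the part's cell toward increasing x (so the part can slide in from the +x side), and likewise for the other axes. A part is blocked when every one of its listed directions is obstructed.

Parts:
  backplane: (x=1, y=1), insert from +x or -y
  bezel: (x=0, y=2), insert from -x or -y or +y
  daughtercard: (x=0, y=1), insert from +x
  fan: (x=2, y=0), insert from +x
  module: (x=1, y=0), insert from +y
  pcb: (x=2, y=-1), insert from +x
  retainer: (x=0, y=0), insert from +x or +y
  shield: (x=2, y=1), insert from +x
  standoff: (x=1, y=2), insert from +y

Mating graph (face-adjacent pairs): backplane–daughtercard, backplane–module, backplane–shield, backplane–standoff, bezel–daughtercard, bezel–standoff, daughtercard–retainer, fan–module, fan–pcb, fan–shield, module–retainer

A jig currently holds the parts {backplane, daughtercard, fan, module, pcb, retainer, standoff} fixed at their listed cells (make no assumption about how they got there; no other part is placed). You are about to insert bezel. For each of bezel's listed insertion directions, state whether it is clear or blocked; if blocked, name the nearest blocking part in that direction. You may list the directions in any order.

+y: clear; -x: clear; -y: blocked by daughtercard

-x: ray from bezel(0, 2) has no placed part ⇒ clear
-y: nearest on ray is daughtercard@(0, 1) ⇒ blocked
+y: ray from bezel(0, 2) has no placed part ⇒ clear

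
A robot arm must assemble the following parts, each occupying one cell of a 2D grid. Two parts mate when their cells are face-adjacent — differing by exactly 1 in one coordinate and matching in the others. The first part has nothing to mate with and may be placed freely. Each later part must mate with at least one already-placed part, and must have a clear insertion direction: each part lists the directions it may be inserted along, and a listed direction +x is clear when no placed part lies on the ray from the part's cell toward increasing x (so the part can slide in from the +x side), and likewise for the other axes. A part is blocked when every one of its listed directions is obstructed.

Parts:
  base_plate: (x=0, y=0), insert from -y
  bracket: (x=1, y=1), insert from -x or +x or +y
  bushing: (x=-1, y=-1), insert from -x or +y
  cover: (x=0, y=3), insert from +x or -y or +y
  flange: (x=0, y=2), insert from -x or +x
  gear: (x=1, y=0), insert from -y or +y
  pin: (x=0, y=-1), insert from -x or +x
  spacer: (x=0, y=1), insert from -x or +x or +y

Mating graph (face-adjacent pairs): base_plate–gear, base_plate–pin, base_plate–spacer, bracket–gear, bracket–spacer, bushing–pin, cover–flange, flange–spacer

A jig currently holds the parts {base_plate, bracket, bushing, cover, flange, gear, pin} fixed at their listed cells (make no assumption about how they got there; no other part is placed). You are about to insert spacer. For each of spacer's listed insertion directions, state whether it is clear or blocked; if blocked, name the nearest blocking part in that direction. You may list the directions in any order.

-x: ray from spacer(0, 1) has no placed part ⇒ clear
+x: nearest on ray is bracket@(1, 1) ⇒ blocked
+y: nearest on ray is flange@(0, 2) ⇒ blocked

+x: blocked by bracket; +y: blocked by flange; -x: clear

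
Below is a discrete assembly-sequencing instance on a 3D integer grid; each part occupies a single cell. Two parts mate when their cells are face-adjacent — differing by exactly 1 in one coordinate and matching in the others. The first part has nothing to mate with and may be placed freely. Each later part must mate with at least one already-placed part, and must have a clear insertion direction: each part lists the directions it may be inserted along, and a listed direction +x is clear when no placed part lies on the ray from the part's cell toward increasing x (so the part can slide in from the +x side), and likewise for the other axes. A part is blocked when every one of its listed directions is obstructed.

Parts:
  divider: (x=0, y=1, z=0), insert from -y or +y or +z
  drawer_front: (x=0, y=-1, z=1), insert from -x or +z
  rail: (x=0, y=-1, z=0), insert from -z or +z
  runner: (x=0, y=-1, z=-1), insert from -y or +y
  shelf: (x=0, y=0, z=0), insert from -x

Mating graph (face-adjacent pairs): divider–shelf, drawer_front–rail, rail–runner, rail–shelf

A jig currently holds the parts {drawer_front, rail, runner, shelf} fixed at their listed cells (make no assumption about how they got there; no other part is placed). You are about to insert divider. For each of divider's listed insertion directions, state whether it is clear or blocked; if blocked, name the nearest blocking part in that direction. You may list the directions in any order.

+y: clear; +z: clear; -y: blocked by shelf

-y: nearest on ray is shelf@(0, 0, 0) ⇒ blocked
+y: ray from divider(0, 1, 0) has no placed part ⇒ clear
+z: ray from divider(0, 1, 0) has no placed part ⇒ clear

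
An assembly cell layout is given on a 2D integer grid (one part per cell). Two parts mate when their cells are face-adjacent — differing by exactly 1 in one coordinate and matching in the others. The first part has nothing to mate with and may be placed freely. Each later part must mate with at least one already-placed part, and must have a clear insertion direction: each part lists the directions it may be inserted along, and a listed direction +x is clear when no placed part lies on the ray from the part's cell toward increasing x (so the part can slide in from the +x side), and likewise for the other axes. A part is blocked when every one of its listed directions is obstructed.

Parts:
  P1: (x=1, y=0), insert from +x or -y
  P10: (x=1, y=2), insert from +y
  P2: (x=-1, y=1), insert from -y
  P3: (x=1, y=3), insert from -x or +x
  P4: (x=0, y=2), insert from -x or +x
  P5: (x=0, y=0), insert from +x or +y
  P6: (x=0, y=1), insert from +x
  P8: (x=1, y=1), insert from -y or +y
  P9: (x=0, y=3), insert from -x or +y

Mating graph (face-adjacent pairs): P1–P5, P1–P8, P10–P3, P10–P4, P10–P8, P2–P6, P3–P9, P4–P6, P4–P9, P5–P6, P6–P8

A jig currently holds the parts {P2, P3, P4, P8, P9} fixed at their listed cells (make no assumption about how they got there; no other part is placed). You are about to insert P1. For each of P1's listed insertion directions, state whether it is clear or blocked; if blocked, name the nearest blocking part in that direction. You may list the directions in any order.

+x: ray from P1(1, 0) has no placed part ⇒ clear
-y: ray from P1(1, 0) has no placed part ⇒ clear

+x: clear; -y: clear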